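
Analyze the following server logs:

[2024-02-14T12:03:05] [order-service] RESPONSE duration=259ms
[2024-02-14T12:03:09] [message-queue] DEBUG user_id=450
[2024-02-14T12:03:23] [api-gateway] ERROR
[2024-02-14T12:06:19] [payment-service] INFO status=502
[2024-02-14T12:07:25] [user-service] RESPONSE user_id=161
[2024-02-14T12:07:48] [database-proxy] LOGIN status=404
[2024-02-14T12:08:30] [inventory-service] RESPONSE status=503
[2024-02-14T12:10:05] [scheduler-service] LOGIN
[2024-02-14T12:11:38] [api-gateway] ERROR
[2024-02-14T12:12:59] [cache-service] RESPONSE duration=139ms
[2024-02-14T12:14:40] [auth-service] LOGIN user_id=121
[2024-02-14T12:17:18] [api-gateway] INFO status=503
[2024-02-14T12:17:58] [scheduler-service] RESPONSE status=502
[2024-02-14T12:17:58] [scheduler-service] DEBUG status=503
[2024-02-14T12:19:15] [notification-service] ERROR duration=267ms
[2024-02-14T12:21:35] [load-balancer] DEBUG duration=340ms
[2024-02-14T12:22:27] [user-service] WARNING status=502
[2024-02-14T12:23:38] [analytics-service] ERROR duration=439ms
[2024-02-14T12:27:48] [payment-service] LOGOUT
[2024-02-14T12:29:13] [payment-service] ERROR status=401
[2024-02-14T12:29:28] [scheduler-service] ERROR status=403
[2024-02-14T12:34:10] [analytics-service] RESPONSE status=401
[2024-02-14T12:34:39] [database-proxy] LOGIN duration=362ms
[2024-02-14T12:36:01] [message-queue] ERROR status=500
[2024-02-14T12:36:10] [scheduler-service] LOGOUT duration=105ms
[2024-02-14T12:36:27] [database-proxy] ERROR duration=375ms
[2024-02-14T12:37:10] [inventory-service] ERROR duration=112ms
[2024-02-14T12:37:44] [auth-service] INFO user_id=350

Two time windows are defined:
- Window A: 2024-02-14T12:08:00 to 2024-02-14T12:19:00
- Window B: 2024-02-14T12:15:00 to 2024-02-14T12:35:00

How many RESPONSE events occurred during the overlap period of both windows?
1

To find overlap events:

1. Window A: 2024-02-14T12:08:00 to 2024-02-14T12:19:00
2. Window B: 2024-02-14T12:15:00 to 2024-02-14T12:35:00
3. Overlap period: 2024-02-14T12:15:00 to 2024-02-14T12:19:00
4. Count RESPONSE events in overlap: 1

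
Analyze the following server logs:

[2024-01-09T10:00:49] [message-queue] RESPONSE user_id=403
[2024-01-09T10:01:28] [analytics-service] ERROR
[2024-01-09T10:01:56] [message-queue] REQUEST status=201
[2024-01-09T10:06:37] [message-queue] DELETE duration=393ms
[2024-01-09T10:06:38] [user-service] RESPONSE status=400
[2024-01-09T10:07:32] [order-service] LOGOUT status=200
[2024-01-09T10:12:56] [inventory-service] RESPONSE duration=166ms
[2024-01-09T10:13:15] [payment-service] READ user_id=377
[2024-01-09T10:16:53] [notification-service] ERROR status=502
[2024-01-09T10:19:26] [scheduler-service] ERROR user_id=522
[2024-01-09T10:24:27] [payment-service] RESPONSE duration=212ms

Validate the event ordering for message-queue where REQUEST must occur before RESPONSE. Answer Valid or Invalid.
Invalid

To validate ordering:

1. Required order: REQUEST → RESPONSE
2. Rule: REQUEST must occur before RESPONSE
3. Check actual order of events for message-queue
4. Result: Invalid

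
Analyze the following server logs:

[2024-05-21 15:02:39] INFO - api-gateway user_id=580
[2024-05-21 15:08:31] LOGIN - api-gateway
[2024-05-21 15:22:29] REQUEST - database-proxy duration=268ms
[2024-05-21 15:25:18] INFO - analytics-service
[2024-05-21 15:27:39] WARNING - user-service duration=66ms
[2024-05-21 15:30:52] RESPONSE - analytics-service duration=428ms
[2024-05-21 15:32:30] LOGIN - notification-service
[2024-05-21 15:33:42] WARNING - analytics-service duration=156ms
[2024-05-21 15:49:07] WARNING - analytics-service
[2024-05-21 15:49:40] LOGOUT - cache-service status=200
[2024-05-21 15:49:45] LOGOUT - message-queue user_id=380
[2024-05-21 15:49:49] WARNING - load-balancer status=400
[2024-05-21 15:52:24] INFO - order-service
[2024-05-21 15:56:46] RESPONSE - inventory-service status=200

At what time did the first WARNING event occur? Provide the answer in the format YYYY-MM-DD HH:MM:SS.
2024-05-21 15:27:39

To find the first event:

1. Filter for all WARNING events
2. Sort by timestamp
3. Select the first one
4. Timestamp: 2024-05-21 15:27:39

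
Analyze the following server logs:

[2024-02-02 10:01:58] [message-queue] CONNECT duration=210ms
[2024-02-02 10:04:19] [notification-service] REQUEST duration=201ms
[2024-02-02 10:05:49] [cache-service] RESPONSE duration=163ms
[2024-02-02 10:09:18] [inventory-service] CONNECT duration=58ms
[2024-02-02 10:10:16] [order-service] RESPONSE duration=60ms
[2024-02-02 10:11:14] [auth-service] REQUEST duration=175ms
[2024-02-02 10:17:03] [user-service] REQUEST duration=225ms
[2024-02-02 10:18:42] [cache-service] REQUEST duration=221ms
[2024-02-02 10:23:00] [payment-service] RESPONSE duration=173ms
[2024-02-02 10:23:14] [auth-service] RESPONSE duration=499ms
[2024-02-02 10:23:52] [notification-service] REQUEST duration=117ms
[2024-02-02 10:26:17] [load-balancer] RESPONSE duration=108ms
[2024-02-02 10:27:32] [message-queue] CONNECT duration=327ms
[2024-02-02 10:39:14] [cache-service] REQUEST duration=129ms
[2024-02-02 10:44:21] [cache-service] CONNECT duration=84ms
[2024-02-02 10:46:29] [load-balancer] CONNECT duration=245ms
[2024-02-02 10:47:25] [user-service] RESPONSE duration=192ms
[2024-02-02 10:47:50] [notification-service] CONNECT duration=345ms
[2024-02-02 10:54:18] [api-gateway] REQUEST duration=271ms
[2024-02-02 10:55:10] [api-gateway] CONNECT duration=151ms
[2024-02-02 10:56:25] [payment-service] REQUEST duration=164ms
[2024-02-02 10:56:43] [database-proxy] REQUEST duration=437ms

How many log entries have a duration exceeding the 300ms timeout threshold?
4

To count timeouts:

1. Threshold: 300ms
2. Extract duration from each log entry
3. Count entries where duration > 300
4. Timeout count: 4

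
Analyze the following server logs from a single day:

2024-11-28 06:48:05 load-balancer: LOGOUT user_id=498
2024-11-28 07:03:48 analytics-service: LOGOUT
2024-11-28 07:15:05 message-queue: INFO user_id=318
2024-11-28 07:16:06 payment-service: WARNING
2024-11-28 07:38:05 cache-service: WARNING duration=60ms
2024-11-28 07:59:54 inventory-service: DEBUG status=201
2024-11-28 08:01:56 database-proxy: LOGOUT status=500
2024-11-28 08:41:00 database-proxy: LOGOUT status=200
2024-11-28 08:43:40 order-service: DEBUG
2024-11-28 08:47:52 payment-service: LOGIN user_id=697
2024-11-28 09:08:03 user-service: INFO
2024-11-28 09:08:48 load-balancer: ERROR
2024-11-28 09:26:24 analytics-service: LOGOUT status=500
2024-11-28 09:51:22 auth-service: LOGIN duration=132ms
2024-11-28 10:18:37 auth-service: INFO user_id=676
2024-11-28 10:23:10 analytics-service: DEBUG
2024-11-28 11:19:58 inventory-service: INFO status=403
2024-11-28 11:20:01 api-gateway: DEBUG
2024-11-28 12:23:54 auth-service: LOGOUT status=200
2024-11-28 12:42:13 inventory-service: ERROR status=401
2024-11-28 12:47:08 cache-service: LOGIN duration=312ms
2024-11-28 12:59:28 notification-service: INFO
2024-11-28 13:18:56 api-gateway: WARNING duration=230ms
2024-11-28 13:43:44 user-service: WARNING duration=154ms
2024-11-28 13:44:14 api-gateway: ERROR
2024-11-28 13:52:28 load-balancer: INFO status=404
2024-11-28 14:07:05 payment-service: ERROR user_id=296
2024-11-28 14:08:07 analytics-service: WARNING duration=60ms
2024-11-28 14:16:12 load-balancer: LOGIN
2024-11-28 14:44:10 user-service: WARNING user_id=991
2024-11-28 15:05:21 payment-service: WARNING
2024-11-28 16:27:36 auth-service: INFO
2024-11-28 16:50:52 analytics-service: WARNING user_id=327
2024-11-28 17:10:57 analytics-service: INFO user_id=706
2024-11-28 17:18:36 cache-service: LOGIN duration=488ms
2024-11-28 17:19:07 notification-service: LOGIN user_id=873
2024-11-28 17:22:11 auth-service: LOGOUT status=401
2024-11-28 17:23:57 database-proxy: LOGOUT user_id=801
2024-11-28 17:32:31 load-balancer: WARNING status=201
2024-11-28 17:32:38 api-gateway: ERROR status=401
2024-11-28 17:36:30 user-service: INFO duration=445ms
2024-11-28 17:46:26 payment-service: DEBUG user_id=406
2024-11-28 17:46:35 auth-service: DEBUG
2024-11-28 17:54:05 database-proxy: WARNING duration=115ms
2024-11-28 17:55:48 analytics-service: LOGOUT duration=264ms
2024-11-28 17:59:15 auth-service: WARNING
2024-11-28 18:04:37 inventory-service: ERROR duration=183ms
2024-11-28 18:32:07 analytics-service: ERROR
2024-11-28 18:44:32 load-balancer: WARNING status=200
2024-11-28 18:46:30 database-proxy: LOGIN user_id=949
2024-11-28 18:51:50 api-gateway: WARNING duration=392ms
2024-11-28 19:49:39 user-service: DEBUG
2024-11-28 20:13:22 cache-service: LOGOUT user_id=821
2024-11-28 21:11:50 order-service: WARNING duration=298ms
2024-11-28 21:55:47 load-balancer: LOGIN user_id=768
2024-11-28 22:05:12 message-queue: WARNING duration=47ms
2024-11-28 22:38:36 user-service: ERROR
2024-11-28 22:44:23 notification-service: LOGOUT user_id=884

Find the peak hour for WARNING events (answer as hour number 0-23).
17

To find the peak hour:

1. Group all WARNING events by hour
2. Count events in each hour
3. Find hour with maximum count
4. Peak hour: 17 (with 3 events)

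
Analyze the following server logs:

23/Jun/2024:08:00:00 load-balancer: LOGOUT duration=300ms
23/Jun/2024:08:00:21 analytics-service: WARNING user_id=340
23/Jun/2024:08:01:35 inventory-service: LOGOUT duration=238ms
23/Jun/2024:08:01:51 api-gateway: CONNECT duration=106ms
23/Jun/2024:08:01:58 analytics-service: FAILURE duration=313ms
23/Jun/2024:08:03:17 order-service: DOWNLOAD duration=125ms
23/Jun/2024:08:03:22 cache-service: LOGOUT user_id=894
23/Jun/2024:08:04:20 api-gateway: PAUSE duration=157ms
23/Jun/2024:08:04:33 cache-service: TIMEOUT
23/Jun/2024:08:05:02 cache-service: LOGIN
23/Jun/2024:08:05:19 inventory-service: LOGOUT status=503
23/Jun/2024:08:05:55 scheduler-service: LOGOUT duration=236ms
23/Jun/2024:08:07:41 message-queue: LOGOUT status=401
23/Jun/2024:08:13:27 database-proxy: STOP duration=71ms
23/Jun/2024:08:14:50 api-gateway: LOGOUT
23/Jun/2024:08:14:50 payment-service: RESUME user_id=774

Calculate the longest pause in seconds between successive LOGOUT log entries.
429

To find the longest gap:

1. Extract all LOGOUT events in chronological order
2. Calculate time differences between consecutive events
3. Find the maximum difference
4. Longest gap: 429 seconds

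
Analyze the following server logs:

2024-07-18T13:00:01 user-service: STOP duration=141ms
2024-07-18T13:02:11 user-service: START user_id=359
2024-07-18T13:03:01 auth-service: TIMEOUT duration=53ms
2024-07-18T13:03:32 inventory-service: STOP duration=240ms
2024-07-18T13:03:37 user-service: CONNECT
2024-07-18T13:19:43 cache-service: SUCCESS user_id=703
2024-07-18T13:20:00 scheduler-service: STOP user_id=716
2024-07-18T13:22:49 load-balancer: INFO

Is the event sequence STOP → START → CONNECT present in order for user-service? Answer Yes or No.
Yes

To verify sequence order:

1. Find all events in sequence STOP → START → CONNECT for user-service
2. Extract their timestamps
3. Check if timestamps are in ascending order
4. Result: Yes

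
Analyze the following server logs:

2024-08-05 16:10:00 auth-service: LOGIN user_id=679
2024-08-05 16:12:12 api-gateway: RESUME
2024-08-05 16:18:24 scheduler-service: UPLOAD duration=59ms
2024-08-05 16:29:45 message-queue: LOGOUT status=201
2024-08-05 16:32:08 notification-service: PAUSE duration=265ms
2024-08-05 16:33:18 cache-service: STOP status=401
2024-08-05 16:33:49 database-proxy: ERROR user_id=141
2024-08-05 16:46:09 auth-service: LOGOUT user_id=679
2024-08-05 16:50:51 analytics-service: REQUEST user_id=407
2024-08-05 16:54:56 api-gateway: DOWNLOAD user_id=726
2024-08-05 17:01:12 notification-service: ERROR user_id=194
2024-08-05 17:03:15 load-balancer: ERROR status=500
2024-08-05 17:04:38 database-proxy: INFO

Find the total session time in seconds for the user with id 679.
2169

To calculate session duration:

1. Find LOGIN event for user_id=679: 2024-08-05 16:10:00
2. Find LOGOUT event for user_id=679: 2024-08-05 16:46:09
3. Session duration: 2024-08-05 16:46:09 - 2024-08-05 16:10:00 = 2169 seconds (36 minutes)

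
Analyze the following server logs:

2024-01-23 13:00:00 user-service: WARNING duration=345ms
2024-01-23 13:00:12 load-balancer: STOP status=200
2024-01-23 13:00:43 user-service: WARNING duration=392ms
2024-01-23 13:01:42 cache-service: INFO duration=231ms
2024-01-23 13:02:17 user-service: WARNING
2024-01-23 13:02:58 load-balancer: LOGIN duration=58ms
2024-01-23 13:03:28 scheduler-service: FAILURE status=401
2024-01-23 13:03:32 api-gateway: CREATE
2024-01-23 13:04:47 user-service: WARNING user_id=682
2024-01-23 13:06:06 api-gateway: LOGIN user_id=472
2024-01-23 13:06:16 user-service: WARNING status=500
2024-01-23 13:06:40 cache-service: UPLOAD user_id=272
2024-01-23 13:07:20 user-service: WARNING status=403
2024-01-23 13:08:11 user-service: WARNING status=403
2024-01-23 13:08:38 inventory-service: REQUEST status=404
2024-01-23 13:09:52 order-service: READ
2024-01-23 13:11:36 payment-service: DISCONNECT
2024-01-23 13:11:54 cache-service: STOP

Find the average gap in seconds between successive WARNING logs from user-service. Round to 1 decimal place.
81.8

To calculate average interval:

1. Find all WARNING events for user-service in order
2. Calculate time gaps between consecutive events
3. Compute mean of gaps: 491 / 6 = 81.8 seconds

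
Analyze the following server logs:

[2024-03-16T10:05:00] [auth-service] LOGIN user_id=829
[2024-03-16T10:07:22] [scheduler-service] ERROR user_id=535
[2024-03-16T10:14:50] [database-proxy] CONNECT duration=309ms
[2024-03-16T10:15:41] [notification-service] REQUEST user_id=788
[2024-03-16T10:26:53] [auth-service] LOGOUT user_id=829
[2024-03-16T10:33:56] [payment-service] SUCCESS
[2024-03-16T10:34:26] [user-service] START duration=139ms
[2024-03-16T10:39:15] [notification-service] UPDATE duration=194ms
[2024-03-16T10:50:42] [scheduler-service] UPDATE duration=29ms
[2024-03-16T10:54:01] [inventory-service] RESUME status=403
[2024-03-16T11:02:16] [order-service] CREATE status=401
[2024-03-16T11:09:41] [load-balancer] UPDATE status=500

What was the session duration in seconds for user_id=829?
1313

To calculate session duration:

1. Find LOGIN event for user_id=829: 2024-03-16T10:05:00
2. Find LOGOUT event for user_id=829: 2024-03-16T10:26:53
3. Session duration: 2024-03-16T10:26:53 - 2024-03-16T10:05:00 = 1313 seconds (21 minutes)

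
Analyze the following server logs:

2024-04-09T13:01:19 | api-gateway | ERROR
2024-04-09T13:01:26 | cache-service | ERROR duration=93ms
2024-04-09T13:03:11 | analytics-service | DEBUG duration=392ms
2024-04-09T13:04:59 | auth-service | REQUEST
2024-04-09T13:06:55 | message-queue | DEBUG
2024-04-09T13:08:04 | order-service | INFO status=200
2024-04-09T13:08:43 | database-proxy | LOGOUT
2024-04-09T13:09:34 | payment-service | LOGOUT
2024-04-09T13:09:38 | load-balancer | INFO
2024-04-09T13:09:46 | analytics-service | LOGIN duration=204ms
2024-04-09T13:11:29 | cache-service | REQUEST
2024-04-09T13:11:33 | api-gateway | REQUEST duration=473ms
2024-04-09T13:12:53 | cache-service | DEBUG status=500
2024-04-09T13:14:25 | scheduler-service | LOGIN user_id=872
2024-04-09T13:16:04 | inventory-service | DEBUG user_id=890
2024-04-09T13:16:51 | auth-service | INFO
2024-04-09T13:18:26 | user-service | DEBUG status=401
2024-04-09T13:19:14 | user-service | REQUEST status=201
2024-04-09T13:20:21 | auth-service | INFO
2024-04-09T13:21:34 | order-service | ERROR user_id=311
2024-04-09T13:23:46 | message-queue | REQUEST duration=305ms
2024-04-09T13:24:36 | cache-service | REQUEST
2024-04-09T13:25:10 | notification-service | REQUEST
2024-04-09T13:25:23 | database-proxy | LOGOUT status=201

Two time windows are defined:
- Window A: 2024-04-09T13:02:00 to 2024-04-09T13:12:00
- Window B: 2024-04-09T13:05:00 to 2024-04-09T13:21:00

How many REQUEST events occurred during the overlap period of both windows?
2

To find overlap events:

1. Window A: 2024-04-09T13:02:00 to 2024-04-09T13:12:00
2. Window B: 2024-04-09T13:05:00 to 2024-04-09T13:21:00
3. Overlap period: 2024-04-09T13:05:00 to 2024-04-09T13:12:00
4. Count REQUEST events in overlap: 2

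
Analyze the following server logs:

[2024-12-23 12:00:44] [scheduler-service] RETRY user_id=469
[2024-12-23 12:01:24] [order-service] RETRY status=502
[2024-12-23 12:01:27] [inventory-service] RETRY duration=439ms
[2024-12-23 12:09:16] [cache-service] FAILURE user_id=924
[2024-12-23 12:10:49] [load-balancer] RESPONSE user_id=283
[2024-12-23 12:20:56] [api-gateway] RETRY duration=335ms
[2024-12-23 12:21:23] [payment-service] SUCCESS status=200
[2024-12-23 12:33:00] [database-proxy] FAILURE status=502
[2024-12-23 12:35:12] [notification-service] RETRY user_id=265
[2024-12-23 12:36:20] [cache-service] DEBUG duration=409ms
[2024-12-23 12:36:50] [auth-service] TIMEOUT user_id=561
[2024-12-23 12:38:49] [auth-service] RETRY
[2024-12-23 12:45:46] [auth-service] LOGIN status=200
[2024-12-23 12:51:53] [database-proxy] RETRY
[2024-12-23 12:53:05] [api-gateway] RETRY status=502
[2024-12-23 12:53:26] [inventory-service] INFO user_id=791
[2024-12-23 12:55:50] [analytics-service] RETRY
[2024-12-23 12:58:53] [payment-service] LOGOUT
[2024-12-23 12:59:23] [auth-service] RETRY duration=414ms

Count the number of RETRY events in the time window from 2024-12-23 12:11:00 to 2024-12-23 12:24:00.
1

To count events in the time window:

1. Window boundaries: 2024-12-23 12:11:00 to 2024-12-23 12:24:00
2. Filter for RETRY events within this window
3. Count matching events: 1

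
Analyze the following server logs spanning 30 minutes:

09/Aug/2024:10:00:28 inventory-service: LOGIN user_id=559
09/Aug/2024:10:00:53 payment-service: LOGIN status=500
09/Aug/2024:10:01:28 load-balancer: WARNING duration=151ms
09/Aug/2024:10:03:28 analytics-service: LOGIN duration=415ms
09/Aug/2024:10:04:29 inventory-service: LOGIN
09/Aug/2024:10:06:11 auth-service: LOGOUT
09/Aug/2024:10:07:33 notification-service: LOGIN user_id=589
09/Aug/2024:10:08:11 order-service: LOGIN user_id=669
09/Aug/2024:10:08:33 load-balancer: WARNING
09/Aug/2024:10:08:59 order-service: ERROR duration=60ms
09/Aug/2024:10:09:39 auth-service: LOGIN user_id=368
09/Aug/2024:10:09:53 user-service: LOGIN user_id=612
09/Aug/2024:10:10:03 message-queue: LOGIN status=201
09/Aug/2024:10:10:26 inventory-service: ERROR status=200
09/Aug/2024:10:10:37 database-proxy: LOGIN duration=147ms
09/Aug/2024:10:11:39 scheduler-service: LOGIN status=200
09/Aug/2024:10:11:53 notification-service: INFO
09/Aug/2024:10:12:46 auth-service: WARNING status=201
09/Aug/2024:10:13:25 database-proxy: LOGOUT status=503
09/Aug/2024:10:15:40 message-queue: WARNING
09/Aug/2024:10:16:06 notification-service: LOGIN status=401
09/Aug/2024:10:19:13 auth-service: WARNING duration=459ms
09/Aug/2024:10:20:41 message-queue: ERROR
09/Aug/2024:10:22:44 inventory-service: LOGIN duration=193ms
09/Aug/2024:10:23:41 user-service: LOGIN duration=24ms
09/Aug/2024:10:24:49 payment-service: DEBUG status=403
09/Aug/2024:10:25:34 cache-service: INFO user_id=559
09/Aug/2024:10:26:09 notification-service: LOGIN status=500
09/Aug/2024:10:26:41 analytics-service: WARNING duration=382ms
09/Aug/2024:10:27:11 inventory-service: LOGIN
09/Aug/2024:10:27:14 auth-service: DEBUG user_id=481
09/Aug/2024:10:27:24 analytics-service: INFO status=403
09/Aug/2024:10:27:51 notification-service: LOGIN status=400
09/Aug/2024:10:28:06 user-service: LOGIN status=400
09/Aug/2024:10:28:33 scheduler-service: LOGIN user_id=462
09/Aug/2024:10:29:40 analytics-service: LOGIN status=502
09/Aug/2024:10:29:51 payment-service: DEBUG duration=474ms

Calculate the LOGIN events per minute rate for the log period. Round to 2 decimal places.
0.67

To calculate the rate:

1. Count total LOGIN events: 20
2. Total time period: 30 minutes
3. Rate = 20 / 30 = 0.67 events per minute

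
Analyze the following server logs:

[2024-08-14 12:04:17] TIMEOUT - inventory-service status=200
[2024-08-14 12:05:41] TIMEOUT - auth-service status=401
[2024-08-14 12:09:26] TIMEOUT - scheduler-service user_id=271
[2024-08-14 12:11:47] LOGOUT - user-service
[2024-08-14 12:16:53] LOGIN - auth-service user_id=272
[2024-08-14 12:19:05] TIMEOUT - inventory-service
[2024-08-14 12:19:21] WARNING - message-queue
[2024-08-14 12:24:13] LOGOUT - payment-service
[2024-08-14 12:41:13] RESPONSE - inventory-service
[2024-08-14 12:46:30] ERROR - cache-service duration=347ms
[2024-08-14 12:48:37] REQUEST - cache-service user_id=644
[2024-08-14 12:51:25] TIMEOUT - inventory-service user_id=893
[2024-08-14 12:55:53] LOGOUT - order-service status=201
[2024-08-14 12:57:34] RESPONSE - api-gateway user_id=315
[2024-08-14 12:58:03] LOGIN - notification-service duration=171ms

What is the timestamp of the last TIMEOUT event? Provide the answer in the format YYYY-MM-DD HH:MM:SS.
2024-08-14 12:51:25

To find the last event:

1. Filter for all TIMEOUT events
2. Sort by timestamp
3. Select the last one
4. Timestamp: 2024-08-14 12:51:25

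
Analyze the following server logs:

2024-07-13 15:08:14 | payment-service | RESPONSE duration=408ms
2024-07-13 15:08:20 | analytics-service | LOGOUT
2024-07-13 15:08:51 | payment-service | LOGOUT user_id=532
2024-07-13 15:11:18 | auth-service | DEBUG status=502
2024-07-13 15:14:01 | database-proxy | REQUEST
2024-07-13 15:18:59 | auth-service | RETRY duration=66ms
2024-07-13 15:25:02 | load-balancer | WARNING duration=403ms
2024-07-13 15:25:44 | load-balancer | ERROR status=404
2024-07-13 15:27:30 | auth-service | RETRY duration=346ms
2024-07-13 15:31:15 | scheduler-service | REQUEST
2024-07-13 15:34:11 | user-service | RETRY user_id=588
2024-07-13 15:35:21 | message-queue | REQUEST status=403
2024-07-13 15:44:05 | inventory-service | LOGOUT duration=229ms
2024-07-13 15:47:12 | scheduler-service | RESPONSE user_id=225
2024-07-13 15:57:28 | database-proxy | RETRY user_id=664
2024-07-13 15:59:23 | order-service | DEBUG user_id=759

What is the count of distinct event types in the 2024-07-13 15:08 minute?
2

To count unique event types:

1. Filter events in the minute starting at 2024-07-13 15:08
2. Extract event types from matching entries
3. Count unique types: 2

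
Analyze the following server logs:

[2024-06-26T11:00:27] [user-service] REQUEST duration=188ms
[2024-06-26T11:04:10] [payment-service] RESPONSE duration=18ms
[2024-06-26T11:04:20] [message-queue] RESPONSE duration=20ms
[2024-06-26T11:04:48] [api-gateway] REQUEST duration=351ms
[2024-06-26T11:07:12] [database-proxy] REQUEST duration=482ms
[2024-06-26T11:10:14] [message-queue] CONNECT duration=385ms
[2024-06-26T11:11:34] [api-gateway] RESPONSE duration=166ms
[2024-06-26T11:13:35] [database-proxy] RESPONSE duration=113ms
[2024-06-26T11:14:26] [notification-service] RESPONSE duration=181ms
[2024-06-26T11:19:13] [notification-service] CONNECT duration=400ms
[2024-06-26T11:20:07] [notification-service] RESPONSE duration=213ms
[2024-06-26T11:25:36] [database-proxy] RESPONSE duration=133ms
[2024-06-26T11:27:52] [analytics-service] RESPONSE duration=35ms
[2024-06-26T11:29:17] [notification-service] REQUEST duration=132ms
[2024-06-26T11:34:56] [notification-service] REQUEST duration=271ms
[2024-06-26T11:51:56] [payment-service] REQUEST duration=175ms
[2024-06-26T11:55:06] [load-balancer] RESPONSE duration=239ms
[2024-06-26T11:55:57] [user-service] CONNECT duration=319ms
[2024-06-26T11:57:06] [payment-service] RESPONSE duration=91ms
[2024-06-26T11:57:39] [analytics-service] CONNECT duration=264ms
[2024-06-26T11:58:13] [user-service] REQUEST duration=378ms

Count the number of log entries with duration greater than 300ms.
6

To count timeouts:

1. Threshold: 300ms
2. Extract duration from each log entry
3. Count entries where duration > 300
4. Timeout count: 6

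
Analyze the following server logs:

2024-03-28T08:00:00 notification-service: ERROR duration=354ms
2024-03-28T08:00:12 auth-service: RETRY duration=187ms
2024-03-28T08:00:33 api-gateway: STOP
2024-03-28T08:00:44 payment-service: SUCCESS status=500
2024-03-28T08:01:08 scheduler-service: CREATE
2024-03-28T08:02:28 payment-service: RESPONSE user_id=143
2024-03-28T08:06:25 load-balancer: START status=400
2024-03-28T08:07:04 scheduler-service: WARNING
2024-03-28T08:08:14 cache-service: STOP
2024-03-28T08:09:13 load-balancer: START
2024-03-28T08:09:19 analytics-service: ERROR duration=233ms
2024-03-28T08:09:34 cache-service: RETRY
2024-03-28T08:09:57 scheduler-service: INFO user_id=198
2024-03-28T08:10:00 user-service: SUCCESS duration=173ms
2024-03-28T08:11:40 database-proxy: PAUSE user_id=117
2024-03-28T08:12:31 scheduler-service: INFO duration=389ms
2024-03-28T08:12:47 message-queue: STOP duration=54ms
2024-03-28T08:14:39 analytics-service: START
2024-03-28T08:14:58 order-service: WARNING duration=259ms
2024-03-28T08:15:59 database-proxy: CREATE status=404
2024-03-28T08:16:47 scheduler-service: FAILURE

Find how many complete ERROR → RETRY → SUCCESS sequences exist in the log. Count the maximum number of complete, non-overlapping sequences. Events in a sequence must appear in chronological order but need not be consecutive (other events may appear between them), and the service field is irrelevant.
2

To count sequences:

1. Look for pattern: ERROR → RETRY → SUCCESS
2. Greedily scan the log in chronological order, matching each sequence element in turn (ignoring service)
3. Each time the full pattern completes, increment the count and restart matching from the next event
4. Complete non-overlapping sequences found: 2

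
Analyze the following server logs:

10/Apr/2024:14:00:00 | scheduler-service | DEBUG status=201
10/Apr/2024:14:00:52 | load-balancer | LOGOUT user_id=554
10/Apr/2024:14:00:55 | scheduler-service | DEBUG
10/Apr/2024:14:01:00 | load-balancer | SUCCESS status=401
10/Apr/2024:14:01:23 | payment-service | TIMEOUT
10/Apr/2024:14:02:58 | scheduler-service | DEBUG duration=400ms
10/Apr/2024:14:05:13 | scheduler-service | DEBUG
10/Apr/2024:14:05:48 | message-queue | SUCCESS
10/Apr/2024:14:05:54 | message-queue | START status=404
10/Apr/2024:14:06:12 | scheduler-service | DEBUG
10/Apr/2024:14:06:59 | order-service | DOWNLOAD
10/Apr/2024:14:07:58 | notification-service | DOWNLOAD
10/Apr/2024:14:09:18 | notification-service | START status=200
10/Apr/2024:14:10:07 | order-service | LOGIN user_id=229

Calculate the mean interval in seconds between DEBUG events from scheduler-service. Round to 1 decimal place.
93.0

To calculate average interval:

1. Find all DEBUG events for scheduler-service in order
2. Calculate time gaps between consecutive events
3. Compute mean of gaps: 372 / 4 = 93.0 seconds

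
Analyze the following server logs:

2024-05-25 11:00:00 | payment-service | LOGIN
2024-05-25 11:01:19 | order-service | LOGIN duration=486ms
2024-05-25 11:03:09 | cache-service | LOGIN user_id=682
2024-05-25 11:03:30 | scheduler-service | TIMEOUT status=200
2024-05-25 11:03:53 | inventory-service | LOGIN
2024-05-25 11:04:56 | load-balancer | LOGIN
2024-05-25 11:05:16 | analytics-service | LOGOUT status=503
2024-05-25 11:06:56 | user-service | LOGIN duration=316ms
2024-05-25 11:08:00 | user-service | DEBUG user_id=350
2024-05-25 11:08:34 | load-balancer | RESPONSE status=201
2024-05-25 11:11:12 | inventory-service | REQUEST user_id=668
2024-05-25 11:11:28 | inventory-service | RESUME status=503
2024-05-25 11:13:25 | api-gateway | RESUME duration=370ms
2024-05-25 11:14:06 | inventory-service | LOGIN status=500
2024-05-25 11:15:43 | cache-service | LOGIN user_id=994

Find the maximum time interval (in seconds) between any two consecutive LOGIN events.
430

To find the longest gap:

1. Extract all LOGIN events in chronological order
2. Calculate time differences between consecutive events
3. Find the maximum difference
4. Longest gap: 430 seconds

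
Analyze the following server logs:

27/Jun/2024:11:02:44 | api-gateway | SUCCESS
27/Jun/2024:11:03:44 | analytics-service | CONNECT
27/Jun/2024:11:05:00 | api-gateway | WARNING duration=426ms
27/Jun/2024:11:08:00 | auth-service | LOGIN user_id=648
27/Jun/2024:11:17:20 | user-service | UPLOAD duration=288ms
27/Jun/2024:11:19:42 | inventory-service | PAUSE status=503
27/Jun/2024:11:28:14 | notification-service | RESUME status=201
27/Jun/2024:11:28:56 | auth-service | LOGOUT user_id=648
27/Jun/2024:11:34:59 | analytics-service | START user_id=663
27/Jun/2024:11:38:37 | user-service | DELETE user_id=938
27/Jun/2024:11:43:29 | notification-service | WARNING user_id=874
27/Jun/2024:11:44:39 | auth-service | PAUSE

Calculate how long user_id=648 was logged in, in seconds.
1256

To calculate session duration:

1. Find LOGIN event for user_id=648: 27/Jun/2024:11:08:00
2. Find LOGOUT event for user_id=648: 27/Jun/2024:11:28:56
3. Session duration: 27/Jun/2024:11:28:56 - 27/Jun/2024:11:08:00 = 1256 seconds (20 minutes)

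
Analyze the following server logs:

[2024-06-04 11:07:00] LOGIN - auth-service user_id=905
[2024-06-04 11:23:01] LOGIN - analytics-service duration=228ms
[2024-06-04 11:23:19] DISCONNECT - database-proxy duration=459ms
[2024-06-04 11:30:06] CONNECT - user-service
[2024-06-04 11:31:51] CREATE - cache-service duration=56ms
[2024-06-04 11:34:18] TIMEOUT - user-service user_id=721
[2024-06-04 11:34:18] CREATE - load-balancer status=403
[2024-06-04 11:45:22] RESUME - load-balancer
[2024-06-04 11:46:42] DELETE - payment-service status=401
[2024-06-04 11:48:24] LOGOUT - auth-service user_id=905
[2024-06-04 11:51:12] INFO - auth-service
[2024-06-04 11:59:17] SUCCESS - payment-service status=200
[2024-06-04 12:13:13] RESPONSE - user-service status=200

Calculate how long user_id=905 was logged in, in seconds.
2484

To calculate session duration:

1. Find LOGIN event for user_id=905: 2024-06-04 11:07:00
2. Find LOGOUT event for user_id=905: 2024-06-04 11:48:24
3. Session duration: 2024-06-04 11:48:24 - 2024-06-04 11:07:00 = 2484 seconds (41 minutes)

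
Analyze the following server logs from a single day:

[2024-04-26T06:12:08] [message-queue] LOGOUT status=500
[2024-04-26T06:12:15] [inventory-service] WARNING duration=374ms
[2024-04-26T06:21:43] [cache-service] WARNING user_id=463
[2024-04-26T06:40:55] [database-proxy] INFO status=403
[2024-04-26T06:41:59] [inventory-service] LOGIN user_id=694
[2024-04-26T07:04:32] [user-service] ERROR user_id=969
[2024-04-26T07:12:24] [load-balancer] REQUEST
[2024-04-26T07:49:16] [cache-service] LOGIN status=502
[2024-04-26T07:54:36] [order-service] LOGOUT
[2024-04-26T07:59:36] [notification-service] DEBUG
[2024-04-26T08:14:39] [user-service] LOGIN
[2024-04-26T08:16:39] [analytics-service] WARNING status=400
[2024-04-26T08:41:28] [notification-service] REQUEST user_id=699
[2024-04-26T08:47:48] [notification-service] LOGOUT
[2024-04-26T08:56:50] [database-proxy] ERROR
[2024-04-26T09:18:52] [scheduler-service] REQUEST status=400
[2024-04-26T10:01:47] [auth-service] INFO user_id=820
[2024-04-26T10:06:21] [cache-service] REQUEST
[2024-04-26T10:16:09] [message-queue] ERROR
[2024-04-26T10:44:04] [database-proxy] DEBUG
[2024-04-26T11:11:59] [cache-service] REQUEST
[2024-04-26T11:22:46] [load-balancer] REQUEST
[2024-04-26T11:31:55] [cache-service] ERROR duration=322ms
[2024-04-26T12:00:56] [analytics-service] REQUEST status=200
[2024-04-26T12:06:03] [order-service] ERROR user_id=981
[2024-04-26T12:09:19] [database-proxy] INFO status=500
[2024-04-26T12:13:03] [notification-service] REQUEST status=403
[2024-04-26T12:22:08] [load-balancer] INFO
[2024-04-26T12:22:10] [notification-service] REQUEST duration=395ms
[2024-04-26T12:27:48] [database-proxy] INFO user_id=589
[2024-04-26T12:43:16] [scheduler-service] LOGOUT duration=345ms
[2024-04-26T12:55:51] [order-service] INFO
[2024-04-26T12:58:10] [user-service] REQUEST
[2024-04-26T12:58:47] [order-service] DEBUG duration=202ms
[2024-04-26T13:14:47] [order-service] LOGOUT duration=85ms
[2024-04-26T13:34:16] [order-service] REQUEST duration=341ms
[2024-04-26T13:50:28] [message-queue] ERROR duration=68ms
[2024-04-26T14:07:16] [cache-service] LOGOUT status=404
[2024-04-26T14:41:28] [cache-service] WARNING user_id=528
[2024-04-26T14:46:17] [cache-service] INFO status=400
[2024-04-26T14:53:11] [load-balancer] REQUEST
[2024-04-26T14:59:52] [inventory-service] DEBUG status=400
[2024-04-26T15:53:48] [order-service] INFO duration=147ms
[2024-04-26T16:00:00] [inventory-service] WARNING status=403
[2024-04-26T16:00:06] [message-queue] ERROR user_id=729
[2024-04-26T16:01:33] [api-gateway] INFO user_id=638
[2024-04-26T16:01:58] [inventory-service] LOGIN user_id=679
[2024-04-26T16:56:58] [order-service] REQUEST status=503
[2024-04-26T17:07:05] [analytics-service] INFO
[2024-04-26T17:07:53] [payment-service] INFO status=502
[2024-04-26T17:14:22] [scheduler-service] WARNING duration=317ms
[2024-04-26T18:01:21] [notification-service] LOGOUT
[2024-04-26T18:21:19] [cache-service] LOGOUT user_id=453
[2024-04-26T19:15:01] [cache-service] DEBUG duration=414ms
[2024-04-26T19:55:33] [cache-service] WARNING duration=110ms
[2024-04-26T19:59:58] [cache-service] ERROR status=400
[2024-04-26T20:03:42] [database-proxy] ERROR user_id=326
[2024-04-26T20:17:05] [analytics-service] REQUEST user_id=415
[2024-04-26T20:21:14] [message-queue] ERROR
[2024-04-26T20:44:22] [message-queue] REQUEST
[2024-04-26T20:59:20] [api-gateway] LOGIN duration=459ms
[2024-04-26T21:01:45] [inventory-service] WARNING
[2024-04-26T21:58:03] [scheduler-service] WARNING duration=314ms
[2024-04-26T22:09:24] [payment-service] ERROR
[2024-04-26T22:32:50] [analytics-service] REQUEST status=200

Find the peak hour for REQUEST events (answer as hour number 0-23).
12

To find the peak hour:

1. Group all REQUEST events by hour
2. Count events in each hour
3. Find hour with maximum count
4. Peak hour: 12 (with 4 events)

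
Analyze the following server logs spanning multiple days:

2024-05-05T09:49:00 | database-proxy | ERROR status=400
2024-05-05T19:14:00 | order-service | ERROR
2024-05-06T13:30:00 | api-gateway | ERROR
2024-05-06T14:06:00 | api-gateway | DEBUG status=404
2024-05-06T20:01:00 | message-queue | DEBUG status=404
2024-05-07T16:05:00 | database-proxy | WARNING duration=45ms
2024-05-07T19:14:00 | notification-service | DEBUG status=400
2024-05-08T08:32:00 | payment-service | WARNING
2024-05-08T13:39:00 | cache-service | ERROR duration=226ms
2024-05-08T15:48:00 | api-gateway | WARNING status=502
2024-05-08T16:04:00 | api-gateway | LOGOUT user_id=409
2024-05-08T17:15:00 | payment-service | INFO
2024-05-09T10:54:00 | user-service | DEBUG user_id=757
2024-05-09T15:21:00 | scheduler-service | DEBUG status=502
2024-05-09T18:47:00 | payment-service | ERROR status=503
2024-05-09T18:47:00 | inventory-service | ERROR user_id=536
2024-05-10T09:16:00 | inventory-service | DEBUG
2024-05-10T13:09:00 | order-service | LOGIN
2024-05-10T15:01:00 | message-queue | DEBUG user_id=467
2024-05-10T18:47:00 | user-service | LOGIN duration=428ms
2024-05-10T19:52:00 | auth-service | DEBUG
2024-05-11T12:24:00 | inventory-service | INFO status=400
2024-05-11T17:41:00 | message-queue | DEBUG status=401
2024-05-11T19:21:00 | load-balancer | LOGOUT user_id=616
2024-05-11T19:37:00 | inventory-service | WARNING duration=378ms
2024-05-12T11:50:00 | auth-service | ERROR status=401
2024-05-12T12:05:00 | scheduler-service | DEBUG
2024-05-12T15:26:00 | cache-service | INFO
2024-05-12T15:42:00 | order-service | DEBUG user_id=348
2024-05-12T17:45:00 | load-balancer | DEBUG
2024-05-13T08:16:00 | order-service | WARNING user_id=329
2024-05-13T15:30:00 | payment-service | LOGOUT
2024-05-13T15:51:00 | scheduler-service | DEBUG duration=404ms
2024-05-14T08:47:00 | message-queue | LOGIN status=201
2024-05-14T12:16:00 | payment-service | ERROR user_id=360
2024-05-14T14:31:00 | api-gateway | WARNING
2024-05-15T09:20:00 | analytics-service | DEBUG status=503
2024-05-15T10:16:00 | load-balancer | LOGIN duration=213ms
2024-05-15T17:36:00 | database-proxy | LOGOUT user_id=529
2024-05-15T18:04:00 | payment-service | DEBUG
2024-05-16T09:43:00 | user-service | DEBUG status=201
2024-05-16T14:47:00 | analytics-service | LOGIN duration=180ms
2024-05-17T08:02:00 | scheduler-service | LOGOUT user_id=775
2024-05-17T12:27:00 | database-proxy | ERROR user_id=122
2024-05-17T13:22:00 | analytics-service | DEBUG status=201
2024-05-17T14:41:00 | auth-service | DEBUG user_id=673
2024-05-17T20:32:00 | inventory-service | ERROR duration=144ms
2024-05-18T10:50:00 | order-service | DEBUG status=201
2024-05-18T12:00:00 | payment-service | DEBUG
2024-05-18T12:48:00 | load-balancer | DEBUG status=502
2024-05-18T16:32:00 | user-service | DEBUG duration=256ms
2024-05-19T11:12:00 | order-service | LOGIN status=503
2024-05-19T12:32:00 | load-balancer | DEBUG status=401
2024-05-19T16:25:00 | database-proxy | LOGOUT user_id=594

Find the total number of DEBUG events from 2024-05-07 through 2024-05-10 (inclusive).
6

To filter by date range:

1. Date range: 2024-05-07 through 2024-05-10, both dates inclusive
2. Filter for DEBUG events whose date falls in this range
3. Count matching events: 6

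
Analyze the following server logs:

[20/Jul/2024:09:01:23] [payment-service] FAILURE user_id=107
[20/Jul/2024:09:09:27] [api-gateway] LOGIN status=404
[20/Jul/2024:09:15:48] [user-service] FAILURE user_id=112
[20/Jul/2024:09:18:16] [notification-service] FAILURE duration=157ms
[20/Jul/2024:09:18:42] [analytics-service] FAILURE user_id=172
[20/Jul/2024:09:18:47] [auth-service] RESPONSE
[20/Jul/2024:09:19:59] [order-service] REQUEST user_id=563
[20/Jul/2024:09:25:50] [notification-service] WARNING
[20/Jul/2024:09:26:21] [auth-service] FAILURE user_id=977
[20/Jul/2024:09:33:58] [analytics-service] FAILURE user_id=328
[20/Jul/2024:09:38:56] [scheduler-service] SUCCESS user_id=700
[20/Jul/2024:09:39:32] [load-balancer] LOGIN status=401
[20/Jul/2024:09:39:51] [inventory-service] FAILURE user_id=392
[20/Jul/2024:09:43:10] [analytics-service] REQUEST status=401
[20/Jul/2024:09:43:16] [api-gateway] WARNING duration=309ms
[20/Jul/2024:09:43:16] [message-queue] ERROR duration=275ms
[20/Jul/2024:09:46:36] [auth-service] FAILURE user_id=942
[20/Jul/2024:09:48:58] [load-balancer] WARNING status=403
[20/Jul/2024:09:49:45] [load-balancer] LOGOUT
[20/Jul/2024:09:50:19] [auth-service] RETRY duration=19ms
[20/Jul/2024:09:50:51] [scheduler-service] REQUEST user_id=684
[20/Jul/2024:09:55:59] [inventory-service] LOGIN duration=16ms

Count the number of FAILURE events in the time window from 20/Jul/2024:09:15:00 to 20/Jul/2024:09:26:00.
3

To count events in the time window:

1. Window boundaries: 20/Jul/2024:09:15:00 to 20/Jul/2024:09:26:00
2. Filter for FAILURE events within this window
3. Count matching events: 3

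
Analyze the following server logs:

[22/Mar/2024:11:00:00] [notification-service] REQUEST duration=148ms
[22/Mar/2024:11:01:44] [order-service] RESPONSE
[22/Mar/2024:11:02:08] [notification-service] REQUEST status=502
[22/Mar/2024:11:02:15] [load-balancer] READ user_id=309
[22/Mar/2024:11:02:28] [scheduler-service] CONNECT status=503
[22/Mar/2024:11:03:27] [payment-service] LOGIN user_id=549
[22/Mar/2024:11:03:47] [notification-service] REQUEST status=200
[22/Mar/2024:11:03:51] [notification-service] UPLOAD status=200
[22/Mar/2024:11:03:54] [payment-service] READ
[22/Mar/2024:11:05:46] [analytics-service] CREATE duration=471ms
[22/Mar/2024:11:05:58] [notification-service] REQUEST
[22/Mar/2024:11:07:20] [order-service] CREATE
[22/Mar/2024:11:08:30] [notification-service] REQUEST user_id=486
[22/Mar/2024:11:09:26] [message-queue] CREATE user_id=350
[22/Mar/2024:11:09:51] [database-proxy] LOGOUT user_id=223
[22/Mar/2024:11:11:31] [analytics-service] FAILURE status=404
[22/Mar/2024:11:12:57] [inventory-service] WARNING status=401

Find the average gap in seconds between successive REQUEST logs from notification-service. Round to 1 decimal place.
127.5

To calculate average interval:

1. Find all REQUEST events for notification-service in order
2. Calculate time gaps between consecutive events
3. Compute mean of gaps: 510 / 4 = 127.5 seconds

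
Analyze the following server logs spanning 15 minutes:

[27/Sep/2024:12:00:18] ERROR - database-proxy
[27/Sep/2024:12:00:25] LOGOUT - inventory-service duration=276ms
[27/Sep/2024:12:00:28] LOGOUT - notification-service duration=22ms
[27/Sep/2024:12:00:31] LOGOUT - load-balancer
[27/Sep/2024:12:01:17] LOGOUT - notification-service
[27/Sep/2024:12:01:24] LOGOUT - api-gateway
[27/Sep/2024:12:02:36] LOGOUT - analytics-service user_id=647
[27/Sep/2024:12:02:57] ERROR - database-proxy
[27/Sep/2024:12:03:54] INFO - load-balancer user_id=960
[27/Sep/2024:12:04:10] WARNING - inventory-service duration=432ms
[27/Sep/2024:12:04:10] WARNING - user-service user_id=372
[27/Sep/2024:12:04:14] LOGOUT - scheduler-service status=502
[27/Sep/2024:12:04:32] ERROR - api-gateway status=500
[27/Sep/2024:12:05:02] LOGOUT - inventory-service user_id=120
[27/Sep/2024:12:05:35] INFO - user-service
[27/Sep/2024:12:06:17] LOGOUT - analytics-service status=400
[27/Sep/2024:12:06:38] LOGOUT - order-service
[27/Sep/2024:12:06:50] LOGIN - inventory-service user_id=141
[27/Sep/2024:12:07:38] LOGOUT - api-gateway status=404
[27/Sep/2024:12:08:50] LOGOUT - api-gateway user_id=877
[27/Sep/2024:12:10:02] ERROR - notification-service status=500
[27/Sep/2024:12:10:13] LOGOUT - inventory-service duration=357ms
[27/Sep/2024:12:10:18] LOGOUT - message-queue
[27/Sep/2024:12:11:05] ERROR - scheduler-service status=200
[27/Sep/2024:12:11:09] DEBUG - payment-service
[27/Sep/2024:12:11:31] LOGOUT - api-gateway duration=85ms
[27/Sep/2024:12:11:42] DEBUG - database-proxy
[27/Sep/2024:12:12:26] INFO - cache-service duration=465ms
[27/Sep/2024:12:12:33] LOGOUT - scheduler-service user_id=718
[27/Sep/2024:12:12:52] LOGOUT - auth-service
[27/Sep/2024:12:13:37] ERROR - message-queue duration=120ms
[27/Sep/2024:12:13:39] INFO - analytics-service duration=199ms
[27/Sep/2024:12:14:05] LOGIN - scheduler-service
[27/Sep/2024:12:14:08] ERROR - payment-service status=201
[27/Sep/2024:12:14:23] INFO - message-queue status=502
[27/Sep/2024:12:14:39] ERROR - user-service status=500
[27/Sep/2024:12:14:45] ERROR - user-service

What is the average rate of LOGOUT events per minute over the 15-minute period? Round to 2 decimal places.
1.13

To calculate the rate:

1. Count total LOGOUT events: 17
2. Total time period: 15 minutes
3. Rate = 17 / 15 = 1.13 events per minute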